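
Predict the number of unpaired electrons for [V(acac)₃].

2

Each acetylacetonate is −1; balancing the 0 overall charge requires V(III).
Group 5 minus oxidation state 3 gives a d² configuration.
Counting donor atoms: 3×acetylacetonate (bidentate) → 6 donors. Coordination number = 6.
In an octahedral field the d² configuration is t₂g²e_g⁰ (only one arrangement possible), giving 2 unpaired electrons.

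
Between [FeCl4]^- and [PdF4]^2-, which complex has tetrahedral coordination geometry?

[FeCl4]^-

For [FeCl4]^-: Summing ligand charges against the −1 overall charge gives an oxidation state of +3 for iron. Fe sits in group 8, so the d-electron count is 8 − 3 = 5. A high-spin d⁵ ion has zero CFSE in either geometry, so four ligands adopt the sterically favoured tetrahedral geometry. → tetrahedral.
For [PdF4]^2-: Ligand charges: each fluoride is −1. With an overall charge of −2 the palladium centre must be in the +2 oxidation state. Palladium is a group-10 element; Pd(II) is therefore d⁸. A 4d d⁸ ion has a large crystal-field splitting; square planar leaves the high-energy d_{x²−y²} orbital empty and maximises CFSE. → square planar.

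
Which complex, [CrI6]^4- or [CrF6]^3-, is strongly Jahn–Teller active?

[CrI6]^4-: Each iodide is −1; balancing the −4 overall charge requires Cr(II). Cr sits in group 6, so the d-electron count is 6 − 2 = 4. Iodide is a weak-field ligand for a first-row metal, so the complex is high-spin. The t₂g³e_g¹ (high-spin) configuration has an unevenly filled e_g set; the Jahn–Teller theorem predicts a tetragonal distortion (typically axial elongation) to lift the degeneracy.
[CrF6]^3-: Ligand charges: each fluoride is −1. With an overall charge of −3 the chromium centre must be in the +3 oxidation state. Cr sits in group 6, so the d-electron count is 6 − 3 = 3. The d³ configuration leaves the e_g set evenly filled (or empty) — no strong Jahn–Teller driving force.

[CrI6]^4-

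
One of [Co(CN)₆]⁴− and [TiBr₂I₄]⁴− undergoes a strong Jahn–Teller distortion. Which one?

[Co(CN)₆]⁴−

[Co(CN)₆]⁴−: Ligand charges: each cyanide is −1. With an overall charge of −4 the cobalt centre must be in the +2 oxidation state. Cobalt is a group-9 element; Co(II) is therefore d⁷. Cyanide is a strong-field ligand (high in the spectrochemical series) for a first-row metal, so the complex is low-spin. The t₂g⁶e_g¹ (low-spin) configuration has an unevenly filled e_g set; the Jahn–Teller theorem predicts a tetragonal distortion (typically axial elongation) to lift the degeneracy.
[TiBr₂I₄]⁴−: Ligand charges: each bromide is −1; each iodide is −1. With an overall charge of −4 the titanium centre must be in the +2 oxidation state. Titanium is a group-4 element; Ti(II) is therefore d². The d² configuration leaves the e_g set evenly filled (or empty) — no strong Jahn–Teller driving force.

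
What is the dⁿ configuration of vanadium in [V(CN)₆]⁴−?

d³

Summing ligand charges against the −4 overall charge gives an oxidation state of +2 for vanadium.
Vanadium is a group-5 element; V(II) is therefore d³.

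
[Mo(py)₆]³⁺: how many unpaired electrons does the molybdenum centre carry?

Pyridine is neutral; balancing the +3 overall charge requires Mo(III).
Mo sits in group 6, so the d-electron count is 6 − 3 = 3.
In an octahedral field the d³ configuration is t₂g³e_g⁰ (only one arrangement possible), giving 3 unpaired electrons.

3 unpaired electrons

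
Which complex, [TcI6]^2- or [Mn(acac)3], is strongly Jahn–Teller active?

[Mn(acac)3]

[TcI6]^2-: Ligand charges: each iodide is −1. With an overall charge of −2 the technetium centre must be in the +4 oxidation state. Tc sits in group 7, so the d-electron count is 7 − 4 = 3. The d³ configuration leaves the e_g set evenly filled (or empty) — no strong Jahn–Teller driving force.
[Mn(acac)3]: Each acetylacetonate is −1; balancing the 0 overall charge requires Mn(III). Mn sits in group 7, so the d-electron count is 7 − 3 = 4. Acetylacetonate is a weak-field ligand for a first-row metal, so the complex is high-spin. The t₂g³e_g¹ (high-spin) configuration has an unevenly filled e_g set; the Jahn–Teller theorem predicts a tetragonal distortion (typically axial elongation) to lift the degeneracy.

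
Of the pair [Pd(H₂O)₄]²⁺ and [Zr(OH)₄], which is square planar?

For [Pd(H₂O)₄]²⁺: Water is neutral; balancing the +2 overall charge requires Pd(II). Pd sits in group 10, so the d-electron count is 10 − 2 = 8. A 4d d⁸ ion has a large crystal-field splitting; square planar leaves the high-energy d_{x²−y²} orbital empty and maximises CFSE. → square planar.
For [Zr(OH)₄]: Each hydroxide is −1; balancing the 0 overall charge requires Zr(IV). Zr sits in group 4, so the d-electron count is 4 − 4 = 0. A d⁰ ion has no crystal-field stabilisation preference between square planar and tetrahedral, so four ligands adopt the sterically favoured tetrahedral geometry. → tetrahedral.

[Pd(H₂O)₄]²⁺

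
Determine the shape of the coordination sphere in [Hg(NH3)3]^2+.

trigonal planar

Ligand charges: ammonia is neutral. With an overall charge of +2 the mercury centre must be in the +2 oxidation state.
Hg sits in group 12, so the d-electron count is 12 − 2 = 10.
Coordination number: 3.
Three ligands around a d¹⁰ centre minimise repulsion in a trigonal-planar arrangement.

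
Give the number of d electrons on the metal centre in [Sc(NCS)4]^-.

Each isothiocyanate is −1; balancing the −1 overall charge requires Sc(III).
Sc sits in group 3, so the d-electron count is 3 − 3 = 0.

d⁰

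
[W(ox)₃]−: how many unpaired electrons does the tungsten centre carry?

1

Summing ligand charges against the −1 overall charge gives an oxidation state of +5 for tungsten.
W sits in group 6, so the d-electron count is 6 − 5 = 1.
Counting donor atoms: 3×oxalate (bidentate) → 6 donors. Coordination number = 6.
In an octahedral field the d¹ configuration is t₂g¹e_g⁰ (only one arrangement possible), giving 1 unpaired electron.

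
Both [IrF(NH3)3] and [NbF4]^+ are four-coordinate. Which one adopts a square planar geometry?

[IrF(NH3)3]

For [IrF(NH3)3]: Each fluoride is −1; ammonia is neutral; balancing the 0 overall charge requires Ir(I). Ir sits in group 9, so the d-electron count is 9 − 1 = 8. A 5d d⁸ ion has a large crystal-field splitting; square planar leaves the high-energy d_{x²−y²} orbital empty and maximises CFSE. → square planar.
For [NbF4]^+: Each fluoride is −1; balancing the +1 overall charge requires Nb(V). Niobium is a group-5 element; Nb(V) is therefore d⁰. A d⁰ ion has no crystal-field stabilisation preference between square planar and tetrahedral, so four ligands adopt the sterically favoured tetrahedral geometry. → tetrahedral.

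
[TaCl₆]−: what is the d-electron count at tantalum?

d0

Each chloride is −1; balancing the −1 overall charge requires Ta(V).
Tantalum is a group-5 element; Ta(V) is therefore d⁰.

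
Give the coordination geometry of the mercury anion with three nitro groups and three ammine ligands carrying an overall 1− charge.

Ligand charges: each nitro (N-bound nitrite) is −1; ammonia is neutral. With an overall charge of −1 the mercury centre must be in the +2 oxidation state.
Hg sits in group 12, so the d-electron count is 12 − 2 = 10.
Coordination number: 6.
Six donors around a single metal centre give an octahedral coordination sphere.

octahedral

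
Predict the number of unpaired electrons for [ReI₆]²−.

3 unpaired electrons

Each iodide is −1; balancing the −2 overall charge requires Re(IV).
Re sits in group 7, so the d-electron count is 7 − 4 = 3.
In an octahedral field the d³ configuration is t₂g³e_g⁰ (only one arrangement possible), giving 3 unpaired electrons.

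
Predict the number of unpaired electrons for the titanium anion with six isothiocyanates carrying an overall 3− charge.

1 unpaired electron

Ligand charges: each isothiocyanate is −1. With an overall charge of −3 the titanium centre must be in the +3 oxidation state.
Ti sits in group 4, so the d-electron count is 4 − 3 = 1.
In an octahedral field the d¹ configuration is t₂g¹e_g⁰ (only one arrangement possible), giving 1 unpaired electron.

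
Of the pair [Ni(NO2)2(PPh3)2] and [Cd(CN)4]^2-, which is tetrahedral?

[Cd(CN)4]^2-

For [Ni(NO2)2(PPh3)2]: Each nitro (N-bound nitrite) is −1; triphenylphosphine is neutral; balancing the 0 overall charge requires Ni(II). Ni sits in group 10, so the d-electron count is 10 − 2 = 8. Nitro (N-bound nitrite) and triphenylphosphine are strong-field ligands (high in the spectrochemical series). A 3d d⁸ ion with strong-field ligands gains enough CFSE to favour square planar over tetrahedral. → square planar.
For [Cd(CN)4]^2-: Each cyanide is −1; balancing the −2 overall charge requires Cd(II). Cd sits in group 12, so the d-electron count is 12 − 2 = 10. A d¹⁰ ion has no crystal-field stabilisation preference between square planar and tetrahedral, so four ligands adopt the sterically favoured tetrahedral geometry. → tetrahedral.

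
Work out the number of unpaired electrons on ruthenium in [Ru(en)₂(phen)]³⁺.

Summing ligand charges against the +3 overall charge gives an oxidation state of +3 for ruthenium.
Ru sits in group 8, so the d-electron count is 8 − 3 = 5.
Counting donor atoms: 2×ethylenediamine (bidentate) → 4 donors; 1×1,10-phenanthroline (bidentate) → 2 donors. Coordination number = 6.
The spin state decides the count: a 4d ion has a large Δₒ and is invariably low-spin.
An octahedral low-spin d⁵ ion is t₂g⁵e_g⁰, giving 1 unpaired electron.

1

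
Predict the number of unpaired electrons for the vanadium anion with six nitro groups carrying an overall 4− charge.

Ligand charges: each nitro (N-bound nitrite) is −1. With an overall charge of −4 the vanadium centre must be in the +2 oxidation state.
Vanadium is a group-5 element; V(II) is therefore d³.
In an octahedral field the d³ configuration is t₂g³e_g⁰ (only one arrangement possible), giving 3 unpaired electrons.

3 unpaired electrons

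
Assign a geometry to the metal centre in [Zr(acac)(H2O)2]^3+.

tetrahedral

Summing ligand charges against the +3 overall charge gives an oxidation state of +4 for zirconium.
Group 4 minus oxidation state 4 gives a d⁰ configuration.
Counting donor atoms: 1×acetylacetonate (bidentate) → 2 donors; 2×water (monodentate) → 2 donors. Coordination number = 4.
A d⁰ ion has no crystal-field stabilisation preference between square planar and tetrahedral, so four ligands adopt the sterically favoured tetrahedral geometry.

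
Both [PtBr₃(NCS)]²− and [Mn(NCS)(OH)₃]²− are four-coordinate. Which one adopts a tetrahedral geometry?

[Mn(NCS)(OH)₃]²−

For [PtBr₃(NCS)]²−: Ligand charges: each bromide is −1; each isothiocyanate is −1. With an overall charge of −2 the platinum centre must be in the +2 oxidation state. Group 10 minus oxidation state 2 gives a d⁸ configuration. A 5d d⁸ ion has a large crystal-field splitting; square planar leaves the high-energy d_{x²−y²} orbital empty and maximises CFSE. → square planar.
For [Mn(NCS)(OH)₃]²−: Summing ligand charges against the −2 overall charge gives an oxidation state of +2 for manganese. Group 7 minus oxidation state 2 gives a d⁵ configuration. A high-spin d⁵ ion has zero CFSE in either geometry, so four ligands adopt the sterically favoured tetrahedral geometry. → tetrahedral.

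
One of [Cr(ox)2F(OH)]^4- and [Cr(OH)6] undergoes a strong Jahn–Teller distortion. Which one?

[Cr(ox)2F(OH)]^4-: Summing ligand charges against the −4 overall charge gives an oxidation state of +2 for chromium. Chromium is a group-6 element; Cr(II) is therefore d⁴. Fluoride, hydroxide, and oxalate are weak-field ligands for a first-row metal, so the complex is high-spin. The t₂g³e_g¹ (high-spin) configuration has an unevenly filled e_g set; the Jahn–Teller theorem predicts a tetragonal distortion (typically axial elongation) to lift the degeneracy.
[Cr(OH)6]: Summing ligand charges against the 0 overall charge gives an oxidation state of +6 for chromium. Group 6 minus oxidation state 6 gives a d⁰ configuration. The d⁰ configuration leaves the e_g set evenly filled (or empty) — no strong Jahn–Teller driving force.

[Cr(ox)2F(OH)]^4-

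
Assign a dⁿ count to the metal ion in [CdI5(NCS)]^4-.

d10

Summing ligand charges against the −4 overall charge gives an oxidation state of +2 for cadmium.
Cd sits in group 12, so the d-electron count is 12 − 2 = 10.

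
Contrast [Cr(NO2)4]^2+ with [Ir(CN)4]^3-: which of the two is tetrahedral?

[Cr(NO2)4]^2+

For [Cr(NO2)4]^2+: Summing ligand charges against the +2 overall charge gives an oxidation state of +6 for chromium. Group 6 minus oxidation state 6 gives a d⁰ configuration. A d⁰ ion has no crystal-field stabilisation preference between square planar and tetrahedral, so four ligands adopt the sterically favoured tetrahedral geometry. → tetrahedral.
For [Ir(CN)4]^3-: Each cyanide is −1; balancing the −3 overall charge requires Ir(I). Iridium is a group-9 element; Ir(I) is therefore d⁸. A 5d d⁸ ion has a large crystal-field splitting; square planar leaves the high-energy d_{x²−y²} orbital empty and maximises CFSE. → square planar.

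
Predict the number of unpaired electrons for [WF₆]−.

1 unpaired electron

Summing ligand charges against the −1 overall charge gives an oxidation state of +5 for tungsten.
Tungsten is a group-6 element; W(V) is therefore d¹.
In an octahedral field the d¹ configuration is t₂g¹e_g⁰ (only one arrangement possible), giving 1 unpaired electron.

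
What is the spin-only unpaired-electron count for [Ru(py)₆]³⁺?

1 unpaired electron

Summing ligand charges against the +3 overall charge gives an oxidation state of +3 for ruthenium.
Group 8 minus oxidation state 3 gives a d⁵ configuration.
The spin state decides the count: a 4d ion has a large Δₒ and is invariably low-spin.
An octahedral low-spin d⁵ ion is t₂g⁵e_g⁰, giving 1 unpaired electron.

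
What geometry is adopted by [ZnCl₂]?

linear

Ligand charges: each chloride is −1. With an overall charge of 0 the zinc centre must be in the +2 oxidation state.
Zn sits in group 12, so the d-electron count is 12 − 2 = 10.
Coordination number: 2.
A d¹⁰ ion with only two ligands adopts a linear arrangement (sp hybridisation; no CFSE preference).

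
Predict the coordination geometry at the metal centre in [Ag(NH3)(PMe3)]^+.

linear

Ligand charges: ammonia is neutral; trimethylphosphine is neutral. With an overall charge of +1 the silver centre must be in the +1 oxidation state.
Ag sits in group 11, so the d-electron count is 11 − 1 = 10.
Coordination number: 2.
A d¹⁰ ion with only two ligands adopts a linear arrangement (sp hybridisation; no CFSE preference).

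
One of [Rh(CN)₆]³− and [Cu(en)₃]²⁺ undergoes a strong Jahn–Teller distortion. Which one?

[Rh(CN)₆]³−: Each cyanide is −1; balancing the −3 overall charge requires Rh(III). Group 9 minus oxidation state 3 gives a d⁶ configuration. A 4d ion has a large Δₒ and is invariably low-spin. The d⁶ configuration leaves the e_g set evenly filled (or empty) — no strong Jahn–Teller driving force.
[Cu(en)₃]²⁺: Ligand charges: ethylenediamine is neutral. With an overall charge of +2 the copper centre must be in the +2 oxidation state. Group 11 minus oxidation state 2 gives a d⁹ configuration. The t₂g⁶e_g³ configuration has an unevenly filled e_g set; the Jahn–Teller theorem predicts a tetragonal distortion (typically axial elongation) to lift the degeneracy.

[Cu(en)₃]²⁺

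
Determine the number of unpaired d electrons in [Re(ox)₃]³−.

2 unpaired electrons

Ligand charges: each oxalate is −2. With an overall charge of −3 the rhenium centre must be in the +3 oxidation state.
Group 7 minus oxidation state 3 gives a d⁴ configuration.
Counting donor atoms: 3×oxalate (bidentate) → 6 donors. Coordination number = 6.
The spin state decides the count: a 5d ion has a large Δₒ and is invariably low-spin.
An octahedral low-spin d⁴ ion is t₂g⁴e_g⁰, giving 2 unpaired electrons.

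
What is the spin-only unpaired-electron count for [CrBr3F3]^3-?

Each bromide is −1; each fluoride is −1; balancing the −3 overall charge requires Cr(III).
Chromium is a group-6 element; Cr(III) is therefore d³.
In an octahedral field the d³ configuration is t₂g³e_g⁰ (only one arrangement possible), giving 3 unpaired electrons.

3 unpaired electrons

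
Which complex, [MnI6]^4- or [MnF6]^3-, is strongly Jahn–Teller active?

[MnF6]^3-

[MnI6]^4-: Each iodide is −1; balancing the −4 overall charge requires Mn(II). Mn sits in group 7, so the d-electron count is 7 − 2 = 5. Iodide is a weak-field ligand for a first-row metal, so the complex is high-spin. The d⁵ configuration leaves the e_g set evenly filled (or empty) — no strong Jahn–Teller driving force.
[MnF6]^3-: Each fluoride is −1; balancing the −3 overall charge requires Mn(III). Group 7 minus oxidation state 3 gives a d⁴ configuration. Fluoride is a weak-field ligand for a first-row metal, so the complex is high-spin. The t₂g³e_g¹ (high-spin) configuration has an unevenly filled e_g set; the Jahn–Teller theorem predicts a tetragonal distortion (typically axial elongation) to lift the degeneracy.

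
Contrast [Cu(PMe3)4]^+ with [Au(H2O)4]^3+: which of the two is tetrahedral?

For [Cu(PMe3)4]^+: Ligand charges: trimethylphosphine is neutral. With an overall charge of +1 the copper centre must be in the +1 oxidation state. Copper is a group-11 element; Cu(I) is therefore d¹⁰. A d¹⁰ ion has no crystal-field stabilisation preference between square planar and tetrahedral, so four ligands adopt the sterically favoured tetrahedral geometry. → tetrahedral.
For [Au(H2O)4]^3+: Summing ligand charges against the +3 overall charge gives an oxidation state of +3 for gold. Au sits in group 11, so the d-electron count is 11 − 3 = 8. A 5d d⁸ ion has a large crystal-field splitting; square planar leaves the high-energy d_{x²−y²} orbital empty and maximises CFSE. → square planar.

[Cu(PMe3)4]^+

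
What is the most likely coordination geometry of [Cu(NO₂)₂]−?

linear

Summing ligand charges against the −1 overall charge gives an oxidation state of +1 for copper.
Group 11 minus oxidation state 1 gives a d¹⁰ configuration.
With 2 monodentate ligands the coordination number is 2.
A d¹⁰ ion with only two ligands adopts a linear arrangement (sp hybridisation; no CFSE preference).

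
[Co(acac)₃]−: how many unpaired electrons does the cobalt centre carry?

Summing ligand charges against the −1 overall charge gives an oxidation state of +2 for cobalt.
Co sits in group 9, so the d-electron count is 9 − 2 = 7.
Counting donor atoms: 3×acetylacetonate (bidentate) → 6 donors. Coordination number = 6.
The spin state decides the count: Acetylacetonate is a weak-field ligand for a first-row metal, so the complex is high-spin.
An octahedral high-spin d⁷ ion is t₂g⁵e_g², giving 3 unpaired electrons.

3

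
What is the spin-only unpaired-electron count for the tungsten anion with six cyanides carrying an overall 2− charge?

Each cyanide is −1; balancing the −2 overall charge requires W(IV).
Group 6 minus oxidation state 4 gives a d² configuration.
In an octahedral field the d² configuration is t₂g²e_g⁰ (only one arrangement possible), giving 2 unpaired electrons.

2 unpaired electrons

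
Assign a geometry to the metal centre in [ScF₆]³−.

octahedral

Ligand charges: each fluoride is −1. With an overall charge of −3 the scandium centre must be in the +3 oxidation state.
Scandium is a group-3 element; Sc(III) is therefore d⁰.
With 6 monodentate ligands the coordination number is 6.
Six donors around a single metal centre give an octahedral coordination sphere.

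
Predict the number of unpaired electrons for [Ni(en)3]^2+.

Ligand charges: ethylenediamine is neutral. With an overall charge of +2 the nickel centre must be in the +2 oxidation state.
Group 10 minus oxidation state 2 gives a d⁸ configuration.
Counting donor atoms: 3×ethylenediamine (bidentate) → 6 donors. Coordination number = 6.
In an octahedral field the d⁸ configuration is t₂g⁶e_g² (only one arrangement possible), giving 2 unpaired electrons.

2 unpaired electrons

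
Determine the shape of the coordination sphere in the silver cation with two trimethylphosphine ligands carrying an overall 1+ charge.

linear

Trimethylphosphine is neutral; balancing the +1 overall charge requires Ag(I).
Silver is a group-11 element; Ag(I) is therefore d¹⁰.
Coordination number: 2.
A d¹⁰ ion with only two ligands adopts a linear arrangement (sp hybridisation; no CFSE preference).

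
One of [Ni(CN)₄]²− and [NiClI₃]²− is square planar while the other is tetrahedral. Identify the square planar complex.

[Ni(CN)₄]²−

For [Ni(CN)₄]²−: Ligand charges: each cyanide is −1. With an overall charge of −2 the nickel centre must be in the +2 oxidation state. Ni sits in group 10, so the d-electron count is 10 − 2 = 8. Cyanide is a strong-field ligand (high in the spectrochemical series). A 3d d⁸ ion with strong-field ligands gains enough CFSE to favour square planar over tetrahedral. → square planar.
For [NiClI₃]²−: Ligand charges: each chloride is −1; each iodide is −1. With an overall charge of −2 the nickel centre must be in the +2 oxidation state. Group 10 minus oxidation state 2 gives a d⁸ configuration. Chloride and iodide are weak-field ligands. With weak-field ligands the CFSE gain from square planar is small, so a 3d d⁸ ion takes the sterically preferred tetrahedral geometry. → tetrahedral.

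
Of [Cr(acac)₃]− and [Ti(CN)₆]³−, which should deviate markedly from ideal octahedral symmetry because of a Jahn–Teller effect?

[Cr(acac)₃]−: Ligand charges: each acetylacetonate is −1. With an overall charge of −1 the chromium centre must be in the +2 oxidation state. Cr sits in group 6, so the d-electron count is 6 − 2 = 4. Acetylacetonate is a weak-field ligand for a first-row metal, so the complex is high-spin. The t₂g³e_g¹ (high-spin) configuration has an unevenly filled e_g set; the Jahn–Teller theorem predicts a tetragonal distortion (typically axial elongation) to lift the degeneracy.
[Ti(CN)₆]³−: Ligand charges: each cyanide is −1. With an overall charge of −3 the titanium centre must be in the +3 oxidation state. Group 4 minus oxidation state 3 gives a d¹ configuration. The d¹ configuration leaves the e_g set evenly filled (or empty) — no strong Jahn–Teller driving force.

[Cr(acac)₃]−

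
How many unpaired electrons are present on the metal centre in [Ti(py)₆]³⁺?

1 unpaired electron

Summing ligand charges against the +3 overall charge gives an oxidation state of +3 for titanium.
Group 4 minus oxidation state 3 gives a d¹ configuration.
In an octahedral field the d¹ configuration is t₂g¹e_g⁰ (only one arrangement possible), giving 1 unpaired electron.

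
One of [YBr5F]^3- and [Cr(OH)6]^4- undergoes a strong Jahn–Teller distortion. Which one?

[YBr5F]^3-: Each bromide is −1; each fluoride is −1; balancing the −3 overall charge requires Y(III). Yttrium is a group-3 element; Y(III) is therefore d⁰. The d⁰ configuration leaves the e_g set evenly filled (or empty) — no strong Jahn–Teller driving force.
[Cr(OH)6]^4-: Summing ligand charges against the −4 overall charge gives an oxidation state of +2 for chromium. Group 6 minus oxidation state 2 gives a d⁴ configuration. Hydroxide is a weak-field ligand for a first-row metal, so the complex is high-spin. The t₂g³e_g¹ (high-spin) configuration has an unevenly filled e_g set; the Jahn–Teller theorem predicts a tetragonal distortion (typically axial elongation) to lift the degeneracy.

[Cr(OH)6]^4-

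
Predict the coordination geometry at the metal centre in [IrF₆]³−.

Each fluoride is −1; balancing the −3 overall charge requires Ir(III).
Group 9 minus oxidation state 3 gives a d⁶ configuration.
Coordination number: 6.
Six donors around a single metal centre give an octahedral coordination sphere.

octahedral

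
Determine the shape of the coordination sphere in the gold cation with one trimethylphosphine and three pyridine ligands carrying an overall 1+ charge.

Ligand charges: trimethylphosphine is neutral; pyridine is neutral. With an overall charge of +1 the gold centre must be in the +1 oxidation state.
Group 11 minus oxidation state 1 gives a d¹⁰ configuration.
With 4 monodentate ligands the coordination number is 4.
A d¹⁰ ion has no crystal-field stabilisation preference between square planar and tetrahedral, so four ligands adopt the sterically favoured tetrahedral geometry.

tetrahedral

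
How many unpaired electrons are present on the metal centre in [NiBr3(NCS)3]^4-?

2

Summing ligand charges against the −4 overall charge gives an oxidation state of +2 for nickel.
Nickel is a group-10 element; Ni(II) is therefore d⁸.
In an octahedral field the d⁸ configuration is t₂g⁶e_g² (only one arrangement possible), giving 2 unpaired electrons.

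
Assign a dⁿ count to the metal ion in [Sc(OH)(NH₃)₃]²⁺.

Each hydroxide is −1; ammonia is neutral; balancing the +2 overall charge requires Sc(III).
Group 3 minus oxidation state 3 gives a d⁰ configuration.

d0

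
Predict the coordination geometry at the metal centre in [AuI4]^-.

square planar

Summing ligand charges against the −1 overall charge gives an oxidation state of +3 for gold.
Gold is a group-11 element; Au(III) is therefore d⁸.
With 4 monodentate ligands the coordination number is 4.
A 5d d⁸ ion has a large crystal-field splitting; square planar leaves the high-energy d_{x²−y²} orbital empty and maximises CFSE.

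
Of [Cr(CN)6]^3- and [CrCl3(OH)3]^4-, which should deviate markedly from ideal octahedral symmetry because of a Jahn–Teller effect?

[Cr(CN)6]^3-: Summing ligand charges against the −3 overall charge gives an oxidation state of +3 for chromium. Group 6 minus oxidation state 3 gives a d³ configuration. The d³ configuration leaves the e_g set evenly filled (or empty) — no strong Jahn–Teller driving force.
[CrCl3(OH)3]^4-: Ligand charges: each chloride is −1; each hydroxide is −1. With an overall charge of −4 the chromium centre must be in the +2 oxidation state. Chromium is a group-6 element; Cr(II) is therefore d⁴. Chloride and hydroxide are weak-field ligands for a first-row metal, so the complex is high-spin. The t₂g³e_g¹ (high-spin) configuration has an unevenly filled e_g set; the Jahn–Teller theorem predicts a tetragonal distortion (typically axial elongation) to lift the degeneracy.

[CrCl3(OH)3]^4-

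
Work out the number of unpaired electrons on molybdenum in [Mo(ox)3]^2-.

2 unpaired electrons

Summing ligand charges against the −2 overall charge gives an oxidation state of +4 for molybdenum.
Molybdenum is a group-6 element; Mo(IV) is therefore d².
Counting donor atoms: 3×oxalate (bidentate) → 6 donors. Coordination number = 6.
In an octahedral field the d² configuration is t₂g²e_g⁰ (only one arrangement possible), giving 2 unpaired electrons.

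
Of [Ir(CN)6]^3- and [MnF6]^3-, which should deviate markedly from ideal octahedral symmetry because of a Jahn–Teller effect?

[MnF6]^3-

[Ir(CN)6]^3-: Ligand charges: each cyanide is −1. With an overall charge of −3 the iridium centre must be in the +3 oxidation state. Group 9 minus oxidation state 3 gives a d⁶ configuration. A 5d ion has a large Δₒ and is invariably low-spin. The d⁶ configuration leaves the e_g set evenly filled (or empty) — no strong Jahn–Teller driving force.
[MnF6]^3-: Summing ligand charges against the −3 overall charge gives an oxidation state of +3 for manganese. Group 7 minus oxidation state 3 gives a d⁴ configuration. Fluoride is a weak-field ligand for a first-row metal, so the complex is high-spin. The t₂g³e_g¹ (high-spin) configuration has an unevenly filled e_g set; the Jahn–Teller theorem predicts a tetragonal distortion (typically axial elongation) to lift the degeneracy.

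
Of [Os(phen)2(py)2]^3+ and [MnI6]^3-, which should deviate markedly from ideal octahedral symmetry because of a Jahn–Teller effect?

[MnI6]^3-

[Os(phen)2(py)2]^3+: 1,10-phenanthroline is neutral; pyridine is neutral; balancing the +3 overall charge requires Os(III). Osmium is a group-8 element; Os(III) is therefore d⁵. A 5d ion has a large Δₒ and is invariably low-spin. The d⁵ configuration leaves the e_g set evenly filled (or empty) — no strong Jahn–Teller driving force.
[MnI6]^3-: Each iodide is −1; balancing the −3 overall charge requires Mn(III). Group 7 minus oxidation state 3 gives a d⁴ configuration. Iodide is a weak-field ligand for a first-row metal, so the complex is high-spin. The t₂g³e_g¹ (high-spin) configuration has an unevenly filled e_g set; the Jahn–Teller theorem predicts a tetragonal distortion (typically axial elongation) to lift the degeneracy.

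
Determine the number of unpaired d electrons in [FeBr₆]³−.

Ligand charges: each bromide is −1. With an overall charge of −3 the iron centre must be in the +3 oxidation state.
Iron is a group-8 element; Fe(III) is therefore d⁵.
The spin state decides the count: Bromide is a weak-field ligand for a first-row metal, so the complex is high-spin.
An octahedral high-spin d⁵ ion is t₂g³e_g², giving 5 unpaired electrons.

5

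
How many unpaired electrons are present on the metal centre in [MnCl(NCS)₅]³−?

Ligand charges: each chloride is −1; each isothiocyanate is −1. With an overall charge of −3 the manganese centre must be in the +3 oxidation state.
Group 7 minus oxidation state 3 gives a d⁴ configuration.
The spin state decides the count: Chloride and isothiocyanate are weak-field ligands for a first-row metal, so the complex is high-spin.
An octahedral high-spin d⁴ ion is t₂g³e_g¹, giving 4 unpaired electrons.

4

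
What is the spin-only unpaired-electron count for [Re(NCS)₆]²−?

3 unpaired electrons

Summing ligand charges against the −2 overall charge gives an oxidation state of +4 for rhenium.
Group 7 minus oxidation state 4 gives a d³ configuration.
In an octahedral field the d³ configuration is t₂g³e_g⁰ (only one arrangement possible), giving 3 unpaired electrons.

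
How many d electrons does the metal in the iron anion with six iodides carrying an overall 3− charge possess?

d5

Each iodide is −1; balancing the −3 overall charge requires Fe(III).
Fe sits in group 8, so the d-electron count is 8 − 3 = 5.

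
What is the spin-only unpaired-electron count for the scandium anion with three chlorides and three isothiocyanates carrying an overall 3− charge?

Each chloride is −1; each isothiocyanate is −1; balancing the −3 overall charge requires Sc(III).
Sc sits in group 3, so the d-electron count is 3 − 3 = 0.
In an octahedral field the d⁰ configuration is t₂g⁰e_g⁰, giving 0 unpaired electrons.

0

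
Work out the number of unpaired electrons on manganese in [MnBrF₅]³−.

4

Each bromide is −1; each fluoride is −1; balancing the −3 overall charge requires Mn(III).
Mn sits in group 7, so the d-electron count is 7 − 3 = 4.
The spin state decides the count: Bromide and fluoride are weak-field ligands for a first-row metal, so the complex is high-spin.
An octahedral high-spin d⁴ ion is t₂g³e_g¹, giving 4 unpaired electrons.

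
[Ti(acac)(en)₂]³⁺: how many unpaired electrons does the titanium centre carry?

0 unpaired electrons

Ligand charges: each acetylacetonate is −1; ethylenediamine is neutral. With an overall charge of +3 the titanium centre must be in the +4 oxidation state.
Group 4 minus oxidation state 4 gives a d⁰ configuration.
Counting donor atoms: 1×acetylacetonate (bidentate) → 2 donors; 2×ethylenediamine (bidentate) → 4 donors. Coordination number = 6.
In an octahedral field the d⁰ configuration is t₂g⁰e_g⁰, giving 0 unpaired electrons.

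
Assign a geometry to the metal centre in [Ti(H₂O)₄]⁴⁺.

tetrahedral

Ligand charges: water is neutral. With an overall charge of +4 the titanium centre must be in the +4 oxidation state.
Titanium is a group-4 element; Ti(IV) is therefore d⁰.
With 4 monodentate ligands the coordination number is 4.
A d⁰ ion has no crystal-field stabilisation preference between square planar and tetrahedral, so four ligands adopt the sterically favoured tetrahedral geometry.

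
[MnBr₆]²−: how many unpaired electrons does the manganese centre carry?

3

Summing ligand charges against the −2 overall charge gives an oxidation state of +4 for manganese.
Group 7 minus oxidation state 4 gives a d³ configuration.
In an octahedral field the d³ configuration is t₂g³e_g⁰ (only one arrangement possible), giving 3 unpaired electrons.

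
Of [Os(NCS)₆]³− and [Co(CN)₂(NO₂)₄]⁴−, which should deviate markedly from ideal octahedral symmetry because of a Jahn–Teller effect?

[Os(NCS)₆]³−: Each isothiocyanate is −1; balancing the −3 overall charge requires Os(III). Osmium is a group-8 element; Os(III) is therefore d⁵. A 5d ion has a large Δₒ and is invariably low-spin. The d⁵ configuration leaves the e_g set evenly filled (or empty) — no strong Jahn–Teller driving force.
[Co(CN)₂(NO₂)₄]⁴−: Each cyanide is −1; each nitro (N-bound nitrite) is −1; balancing the −4 overall charge requires Co(II). Group 9 minus oxidation state 2 gives a d⁷ configuration. Cyanide and nitro (N-bound nitrite) are strong-field ligands (high in the spectrochemical series) for a first-row metal, so the complex is low-spin. The t₂g⁶e_g¹ (low-spin) configuration has an unevenly filled e_g set; the Jahn–Teller theorem predicts a tetragonal distortion (typically axial elongation) to lift the degeneracy.

[Co(CN)₂(NO₂)₄]⁴−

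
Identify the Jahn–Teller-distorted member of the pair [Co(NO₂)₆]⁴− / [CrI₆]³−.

[Co(NO₂)₆]⁴−

[Co(NO₂)₆]⁴−: Each nitro (N-bound nitrite) is −1; balancing the −4 overall charge requires Co(II). Group 9 minus oxidation state 2 gives a d⁷ configuration. Nitro (N-bound nitrite) is a strong-field ligand (high in the spectrochemical series) for a first-row metal, so the complex is low-spin. The t₂g⁶e_g¹ (low-spin) configuration has an unevenly filled e_g set; the Jahn–Teller theorem predicts a tetragonal distortion (typically axial elongation) to lift the degeneracy.
[CrI₆]³−: Summing ligand charges against the −3 overall charge gives an oxidation state of +3 for chromium. Chromium is a group-6 element; Cr(III) is therefore d³. The d³ configuration leaves the e_g set evenly filled (or empty) — no strong Jahn–Teller driving force.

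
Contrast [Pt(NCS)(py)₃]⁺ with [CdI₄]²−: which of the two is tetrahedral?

For [Pt(NCS)(py)₃]⁺: Each isothiocyanate is −1; pyridine is neutral; balancing the +1 overall charge requires Pt(II). Pt sits in group 10, so the d-electron count is 10 − 2 = 8. A 5d d⁸ ion has a large crystal-field splitting; square planar leaves the high-energy d_{x²−y²} orbital empty and maximises CFSE. → square planar.
For [CdI₄]²−: Summing ligand charges against the −2 overall charge gives an oxidation state of +2 for cadmium. Cadmium is a group-12 element; Cd(II) is therefore d¹⁰. A d¹⁰ ion has no crystal-field stabilisation preference between square planar and tetrahedral, so four ligands adopt the sterically favoured tetrahedral geometry. → tetrahedral.

[CdI₄]²−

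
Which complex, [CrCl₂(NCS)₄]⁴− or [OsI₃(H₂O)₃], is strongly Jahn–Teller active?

[CrCl₂(NCS)₄]⁴−: Ligand charges: each chloride is −1; each isothiocyanate is −1. With an overall charge of −4 the chromium centre must be in the +2 oxidation state. Chromium is a group-6 element; Cr(II) is therefore d⁴. Chloride and isothiocyanate are weak-field ligands for a first-row metal, so the complex is high-spin. The t₂g³e_g¹ (high-spin) configuration has an unevenly filled e_g set; the Jahn–Teller theorem predicts a tetragonal distortion (typically axial elongation) to lift the degeneracy.
[OsI₃(H₂O)₃]: Summing ligand charges against the 0 overall charge gives an oxidation state of +3 for osmium. Os sits in group 8, so the d-electron count is 8 − 3 = 5. A 5d ion has a large Δₒ and is invariably low-spin. The d⁵ configuration leaves the e_g set evenly filled (or empty) — no strong Jahn–Teller driving force.

[CrCl₂(NCS)₄]⁴−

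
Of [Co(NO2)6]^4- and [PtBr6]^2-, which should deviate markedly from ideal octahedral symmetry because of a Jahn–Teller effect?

[Co(NO2)6]^4-: Each nitro (N-bound nitrite) is −1; balancing the −4 overall charge requires Co(II). Co sits in group 9, so the d-electron count is 9 − 2 = 7. Nitro (N-bound nitrite) is a strong-field ligand (high in the spectrochemical series) for a first-row metal, so the complex is low-spin. The t₂g⁶e_g¹ (low-spin) configuration has an unevenly filled e_g set; the Jahn–Teller theorem predicts a tetragonal distortion (typically axial elongation) to lift the degeneracy.
[PtBr6]^2-: Each bromide is −1; balancing the −2 overall charge requires Pt(IV). Group 10 minus oxidation state 4 gives a d⁶ configuration. A 5d ion has a large Δₒ and is invariably low-spin. The d⁶ configuration leaves the e_g set evenly filled (or empty) — no strong Jahn–Teller driving force.

[Co(NO2)6]^4-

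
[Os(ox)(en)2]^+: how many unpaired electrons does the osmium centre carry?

Each oxalate is −2; ethylenediamine is neutral; balancing the +1 overall charge requires Os(III).
Group 8 minus oxidation state 3 gives a d⁵ configuration.
Counting donor atoms: 1×oxalate (bidentate) → 2 donors; 2×ethylenediamine (bidentate) → 4 donors. Coordination number = 6.
The spin state decides the count: a 5d ion has a large Δₒ and is invariably low-spin.
An octahedral low-spin d⁵ ion is t₂g⁵e_g⁰, giving 1 unpaired electron.

1 unpaired electron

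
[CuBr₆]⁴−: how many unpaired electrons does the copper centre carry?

1 unpaired electron

Ligand charges: each bromide is −1. With an overall charge of −4 the copper centre must be in the +2 oxidation state.
Group 11 minus oxidation state 2 gives a d⁹ configuration.
In an octahedral field the d⁹ configuration is t₂g⁶e_g³ (only one arrangement possible), giving 1 unpaired electron.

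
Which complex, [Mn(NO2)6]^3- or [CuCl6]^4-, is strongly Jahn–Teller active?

[CuCl6]^4-

[Mn(NO2)6]^3-: Ligand charges: each nitro (N-bound nitrite) is −1. With an overall charge of −3 the manganese centre must be in the +3 oxidation state. Group 7 minus oxidation state 3 gives a d⁴ configuration. Nitro (N-bound nitrite) is a strong-field ligand (high in the spectrochemical series) for a first-row metal, so the complex is low-spin. The d⁴ configuration leaves the e_g set evenly filled (or empty) — no strong Jahn–Teller driving force.
[CuCl6]^4-: Summing ligand charges against the −4 overall charge gives an oxidation state of +2 for copper. Copper is a group-11 element; Cu(II) is therefore d⁹. The t₂g⁶e_g³ configuration has an unevenly filled e_g set; the Jahn–Teller theorem predicts a tetragonal distortion (typically axial elongation) to lift the degeneracy.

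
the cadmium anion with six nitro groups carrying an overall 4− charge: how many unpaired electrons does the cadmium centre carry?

Summing ligand charges against the −4 overall charge gives an oxidation state of +2 for cadmium.
Cadmium is a group-12 element; Cd(II) is therefore d¹⁰.
In an octahedral field the d¹⁰ configuration is t₂g⁶e_g⁴, giving 0 unpaired electrons.

0 unpaired electrons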